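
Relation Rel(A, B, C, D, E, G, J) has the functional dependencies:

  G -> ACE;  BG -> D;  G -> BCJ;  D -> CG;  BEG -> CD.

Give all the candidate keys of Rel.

{D}⁺: D→CG adds C, G; G→ACE adds A, E; G→BCJ adds B, J → {A, B, C, D, E, G, J}.
{G}⁺: G→ACE adds A, C, E; G→BCJ adds B, J; BEG→CD adds D → {A, B, C, D, E, G, J}.

D, G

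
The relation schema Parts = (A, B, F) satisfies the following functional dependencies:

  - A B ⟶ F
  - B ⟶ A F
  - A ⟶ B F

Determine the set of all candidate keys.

{A}⁺: A→BF adds B, F → {A, B, F}.
{B}⁺: B→AF adds A, F → {A, B, F}.
Any other superkey contains one of these as a subset, so there are no further candidate keys.

A, B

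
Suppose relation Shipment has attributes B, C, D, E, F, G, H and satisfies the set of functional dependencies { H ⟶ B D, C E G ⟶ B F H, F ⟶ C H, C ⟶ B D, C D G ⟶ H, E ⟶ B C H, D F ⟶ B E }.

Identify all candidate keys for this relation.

Attribute G never appears on the right-hand side of any dependency, so G must belong to every candidate key.
{G}⁺ = {G}, which is not all of the schema, so we must add further attributes.
{E, G}⁺: E→BCH adds B, C, H; H→BD adds D; CEG→BFH adds F → {B, C, D, E, F, G, H}. Minimal: {G}⁺ = {G}; {E}⁺ = {B, C, D, E, H} — none reach the full schema.
{F, G}⁺: F→CH adds C, H; C→BD adds B, D; DF→BE adds E → {B, C, D, E, F, G, H}. Minimal: {G}⁺ = {G}; {F}⁺ = {B, C, D, E, F, H} — none reach the full schema.
Any other superkey contains one of these as a subset, so there are no further candidate keys.

EG, FG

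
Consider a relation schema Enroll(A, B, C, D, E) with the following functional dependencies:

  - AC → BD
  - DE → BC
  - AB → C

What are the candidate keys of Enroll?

{A, B, E}, {A, C, E}, {A, D, E}

Attributes A, E never appear on any right-hand side, so every candidate key must contain {A, E}.
{A, E}⁺ = {A, E}, which is not all of the schema, so we must add further attributes.
{A, B, E}⁺: AB→C adds C; AC→BD adds D → {A, B, C, D, E}. Minimal: {B, E}⁺ = {B, E}; {A, E}⁺ = {A, E}; {A, B}⁺ = {A, B, C, D} — none reach the full schema.
{A, C, E}⁺: AC→BD adds B, D → {A, B, C, D, E}. Minimal: {C, E}⁺ = {C, E}; {A, E}⁺ = {A, E}; {A, C}⁺ = {A, B, C, D} — none reach the full schema.
{A, D, E}⁺: DE→BC adds B, C → {A, B, C, D, E}. Minimal: {D, E}⁺ = {B, C, D, E}; {A, E}⁺ = {A, E}; {A, D}⁺ = {A, D} — none reach the full schema.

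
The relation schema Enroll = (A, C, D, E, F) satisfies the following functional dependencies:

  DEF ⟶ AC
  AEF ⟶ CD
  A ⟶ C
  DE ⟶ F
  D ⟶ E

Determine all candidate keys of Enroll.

(D); (A, E, F)

{D}⁺: D→E adds E; DE→F adds F; DEF→AC adds A, C → {A, C, D, E, F}.
{A, E, F}⁺: AEF→CD adds C, D → {A, C, D, E, F}. Minimal: {E, F}⁺ = {E, F}; {A, F}⁺ = {A, C, F}; {A, E}⁺ = {A, C, E} — none reach the full schema.
Any other superkey contains one of these as a subset, so there are no further candidate keys.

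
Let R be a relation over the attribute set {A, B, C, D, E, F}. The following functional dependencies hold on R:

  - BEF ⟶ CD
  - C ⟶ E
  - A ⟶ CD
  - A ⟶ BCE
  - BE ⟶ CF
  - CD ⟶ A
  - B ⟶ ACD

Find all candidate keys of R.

{A}⁺: A→CD adds C, D; A→BCE adds B, E; BE→CF adds F → {A, B, C, D, E, F}.
{B}⁺: B→ACD adds A, C, D; C→E adds E; BE→CF adds F → {A, B, C, D, E, F}.
{C, D}⁺: C→E adds E; CD→A adds A; A→BCE adds B; BE→CF adds F → {A, B, C, D, E, F}. Minimal: {D}⁺ = {D}; {C}⁺ = {C, E} — none reach the full schema.

{A}; {B}; {C, D}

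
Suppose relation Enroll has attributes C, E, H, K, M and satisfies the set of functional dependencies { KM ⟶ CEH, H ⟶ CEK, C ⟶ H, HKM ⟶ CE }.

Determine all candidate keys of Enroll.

{C, M}; {H, M}; {K, M}

Attribute M never appears on the right-hand side of any dependency, so M must belong to every candidate key.
{M}⁺ = {M}, which is not all of the schema, so we must add further attributes.
{C, M}⁺: C→H adds H; H→CEK adds E, K → {C, E, H, K, M}.
{H, M}⁺: H→CEK adds C, E, K → {C, E, H, K, M}.
{K, M}⁺: KM→CEH adds C, E, H → {C, E, H, K, M}.
Any other superkey contains one of these as a subset, so there are no further candidate keys.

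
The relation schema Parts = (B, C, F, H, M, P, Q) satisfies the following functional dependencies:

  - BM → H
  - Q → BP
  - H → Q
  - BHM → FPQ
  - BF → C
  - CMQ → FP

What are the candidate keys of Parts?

{B, M}, {H, M}, {M, Q}

{B, M}⁺: BM→H adds H; H→Q adds Q; BHM→FPQ adds F, P; BF→C adds C → {B, C, F, H, M, P, Q}.
{H, M}⁺: H→Q adds Q; Q→BP adds B, P; BHM→FPQ adds F; BF→C adds C → {B, C, F, H, M, P, Q}.
{M, Q}⁺: Q→BP adds B, P; BM→H adds H; BHM→FPQ adds F; BF→C adds C → {B, C, F, H, M, P, Q}.
Any other superkey contains one of these as a subset, so there are no further candidate keys.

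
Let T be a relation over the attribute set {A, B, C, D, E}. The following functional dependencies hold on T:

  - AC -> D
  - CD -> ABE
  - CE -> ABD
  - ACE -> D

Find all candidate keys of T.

Attribute C never appears on the right-hand side of any dependency, so C must belong to every candidate key.
{C}⁺ = {C}, which is not all of the schema, so we must add further attributes.
{A, C}⁺: AC→D adds D; CD→ABE adds B, E → {A, B, C, D, E}. Minimal: {C}⁺ = {C}; {A}⁺ = {A} — none reach the full schema.
{C, D}⁺: CD→ABE adds A, B, E → {A, B, C, D, E}. Minimal: {D}⁺ = {D}; {C}⁺ = {C} — none reach the full schema.
{C, E}⁺: CE→ABD adds A, B, D → {A, B, C, D, E}. Minimal: {E}⁺ = {E}; {C}⁺ = {C} — none reach the full schema.
Any other superkey contains one of these as a subset, so there are no further candidate keys.

{A, C}, {C, D}, {C, E}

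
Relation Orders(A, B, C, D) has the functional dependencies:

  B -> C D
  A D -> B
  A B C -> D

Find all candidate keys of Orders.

{A, B}⁺: B→CD adds C, D → {A, B, C, D}. Minimal: {B}⁺ = {B, C, D}; {A}⁺ = {A} — none reach the full schema.
{A, D}⁺: AD→B adds B; B→CD adds C → {A, B, C, D}. Minimal: {D}⁺ = {D}; {A}⁺ = {A} — none reach the full schema.

{A, B}; {A, D}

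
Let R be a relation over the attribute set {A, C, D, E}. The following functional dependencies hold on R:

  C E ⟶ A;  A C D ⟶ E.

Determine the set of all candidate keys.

{A, C, D}, {C, D, E}

Attributes C, D never appear on any right-hand side, so every candidate key must contain {C, D}.
{C, D}⁺ = {C, D}, which is not all of the schema, so we must add further attributes.
{A, C, D}⁺: ACD→E adds E → {A, C, D, E}. Minimal: {C, D}⁺ = {C, D}; {A, D}⁺ = {A, D}; {A, C}⁺ = {A, C} — none reach the full schema.
{C, D, E}⁺: CE→A adds A → {A, C, D, E}. Minimal: {D, E}⁺ = {D, E}; {C, E}⁺ = {A, C, E}; {C, D}⁺ = {C, D} — none reach the full schema.
Any other superkey contains one of these as a subset, so there are no further candidate keys.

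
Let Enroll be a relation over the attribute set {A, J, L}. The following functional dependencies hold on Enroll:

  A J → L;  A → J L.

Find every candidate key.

Attribute A never appears on the right-hand side of any dependency, so A must belong to every candidate key.
{A}⁺ = {A, J, L}, which is all of the schema, so {A} is the only candidate key.

A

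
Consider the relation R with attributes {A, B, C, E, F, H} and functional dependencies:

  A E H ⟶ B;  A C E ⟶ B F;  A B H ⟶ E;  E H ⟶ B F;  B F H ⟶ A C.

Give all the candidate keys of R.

(E, H), (A, B, H), (B, F, H)

Attribute H never appears on the right-hand side of any dependency, so H must belong to every candidate key.
{H}⁺ = {H}, which is not all of the schema, so we must add further attributes.
{E, H}⁺: EH→BF adds B, F; BFH→AC adds A, C → {A, B, C, E, F, H}. Minimal: {H}⁺ = {H}; {E}⁺ = {E} — none reach the full schema.
{A, B, H}⁺: ABH→E adds E; EH→BF adds F; BFH→AC adds C → {A, B, C, E, F, H}. Minimal: {B, H}⁺ = {B, H}; {A, H}⁺ = {A, H}; {A, B}⁺ = {A, B} — none reach the full schema.
{B, F, H}⁺: BFH→AC adds A, C; ABH→E adds E → {A, B, C, E, F, H}. Minimal: {F, H}⁺ = {F, H}; {B, H}⁺ = {B, H}; {B, F}⁺ = {B, F} — none reach the full schema.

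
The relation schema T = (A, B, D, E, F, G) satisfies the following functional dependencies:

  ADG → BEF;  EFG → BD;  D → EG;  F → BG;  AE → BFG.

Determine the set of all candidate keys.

AD, AE

Attribute A never appears on the right-hand side of any dependency, so A must belong to every candidate key.
{A}⁺ = {A}, which is not all of the schema, so we must add further attributes.
{A, D}⁺: D→EG adds E, G; AE→BFG adds B, F → {A, B, D, E, F, G}. Minimal: {D}⁺ = {D, E, G}; {A}⁺ = {A} — none reach the full schema.
{A, E}⁺: AE→BFG adds B, F, G; EFG→BD adds D → {A, B, D, E, F, G}. Minimal: {E}⁺ = {E}; {A}⁺ = {A} — none reach the full schema.
Any other superkey contains one of these as a subset, so there are no further candidate keys.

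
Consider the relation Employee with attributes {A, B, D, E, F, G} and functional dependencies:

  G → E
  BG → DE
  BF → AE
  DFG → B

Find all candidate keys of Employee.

Attributes F, G never appear on any right-hand side, so every candidate key must contain {F, G}.
{F, G}⁺ = {E, F, G}, which is not all of the schema, so we must add further attributes.
{B, F, G}⁺: G→E adds E; BG→DE adds D; BF→AE adds A → {A, B, D, E, F, G}. Minimal: {F, G}⁺ = {E, F, G}; {B, G}⁺ = {B, D, E, G}; {B, F}⁺ = {A, B, E, F} — none reach the full schema.
{D, F, G}⁺: G→E adds E; DFG→B adds B; BF→AE adds A → {A, B, D, E, F, G}. Minimal: {F, G}⁺ = {E, F, G}; {D, G}⁺ = {D, E, G}; {D, F}⁺ = {D, F} — none reach the full schema.

{B, F, G}; {D, F, G}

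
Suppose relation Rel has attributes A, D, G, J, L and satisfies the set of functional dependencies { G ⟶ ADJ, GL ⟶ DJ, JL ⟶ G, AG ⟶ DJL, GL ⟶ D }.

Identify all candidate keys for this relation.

{G}, {J, L}

{G}⁺: G→ADJ adds A, D, J; AG→DJL adds L → {A, D, G, J, L}.
{J, L}⁺: JL→G adds G; GL→D adds D; G→ADJ adds A → {A, D, G, J, L}. Minimal: {L}⁺ = {L}; {J}⁺ = {J} — none reach the full schema.
Any other superkey contains one of these as a subset, so there are no further candidate keys.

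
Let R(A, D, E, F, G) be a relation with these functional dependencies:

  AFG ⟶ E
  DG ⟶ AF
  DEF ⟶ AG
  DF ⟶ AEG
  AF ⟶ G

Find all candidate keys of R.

Attribute D never appears on the right-hand side of any dependency, so D must belong to every candidate key.
{D}⁺ = {D}, which is not all of the schema, so we must add further attributes.
{D, F}⁺: DF→AEG adds A, E, G → {A, D, E, F, G}. Minimal: {F}⁺ = {F}; {D}⁺ = {D} — none reach the full schema.
{D, G}⁺: DG→AF adds A, F; DF→AEG adds E → {A, D, E, F, G}. Minimal: {G}⁺ = {G}; {D}⁺ = {D} — none reach the full schema.

{D, F}, {D, G}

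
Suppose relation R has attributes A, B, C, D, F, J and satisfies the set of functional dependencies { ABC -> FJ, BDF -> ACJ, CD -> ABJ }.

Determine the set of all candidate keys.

(C, D), (B, D, F)

Attribute D never appears on the right-hand side of any dependency, so D must belong to every candidate key.
{D}⁺ = {D}, which is not all of the schema, so we must add further attributes.
{C, D}⁺: CD→ABJ adds A, B, J; ABC→FJ adds F → {A, B, C, D, F, J}. Minimal: {D}⁺ = {D}; {C}⁺ = {C} — none reach the full schema.
{B, D, F}⁺: BDF→ACJ adds A, C, J → {A, B, C, D, F, J}. Minimal: {D, F}⁺ = {D, F}; {B, F}⁺ = {B, F}; {B, D}⁺ = {B, D} — none reach the full schema.
Any other superkey contains one of these as a subset, so there are no further candidate keys.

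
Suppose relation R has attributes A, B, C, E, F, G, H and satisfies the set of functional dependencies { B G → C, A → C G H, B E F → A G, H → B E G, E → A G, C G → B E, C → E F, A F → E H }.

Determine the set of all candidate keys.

{A}; {C}; {E}; {H}; {B, G}

{A}⁺: A→CGH adds C, G, H; H→BEG adds B, E; C→EF adds F → {A, B, C, E, F, G, H}.
{C}⁺: C→EF adds E, F; E→AG adds A, G; CG→BE adds B; AF→EH adds H → {A, B, C, E, F, G, H}.
{E}⁺: E→AG adds A, G; A→CGH adds C, H; H→BEG adds B; C→EF adds F → {A, B, C, E, F, G, H}.
{H}⁺: H→BEG adds B, E, G; E→AG adds A; BG→C adds C; C→EF adds F → {A, B, C, E, F, G, H}.
{B, G}⁺: BG→C adds C; CG→BE adds E; C→EF adds F; BEF→AG adds A; AF→EH adds H → {A, B, C, E, F, G, H}. Minimal: {G}⁺ = {G}; {B}⁺ = {B} — none reach the full schema.
Any other superkey contains one of these as a subset, so there are no further candidate keys.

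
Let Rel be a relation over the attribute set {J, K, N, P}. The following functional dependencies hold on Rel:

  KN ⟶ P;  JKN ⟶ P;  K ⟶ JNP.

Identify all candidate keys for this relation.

(K)

Attribute K never appears on the right-hand side of any dependency, so K must belong to every candidate key.
{K}⁺ = {J, K, N, P}, which is all of the schema, so {K} is the only candidate key.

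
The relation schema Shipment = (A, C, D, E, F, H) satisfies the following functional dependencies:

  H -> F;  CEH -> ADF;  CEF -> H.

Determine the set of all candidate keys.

{C, E, F}⁺: CEF→H adds H; CEH→ADF adds A, D → {A, C, D, E, F, H}. Minimal: {E, F}⁺ = {E, F}; {C, F}⁺ = {C, F}; {C, E}⁺ = {C, E} — none reach the full schema.
{C, E, H}⁺: H→F adds F; CEH→ADF adds A, D → {A, C, D, E, F, H}. Minimal: {E, H}⁺ = {E, F, H}; {C, H}⁺ = {C, F, H}; {C, E}⁺ = {C, E} — none reach the full schema.

{C, E, F}; {C, E, H}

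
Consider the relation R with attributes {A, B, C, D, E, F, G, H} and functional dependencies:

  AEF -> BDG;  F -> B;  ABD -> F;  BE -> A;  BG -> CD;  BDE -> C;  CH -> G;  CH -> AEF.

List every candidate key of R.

{C, H}⁺: CH→G adds G; CH→AEF adds A, E, F; AEF→BDG adds B, D → {A, B, C, D, E, F, G, H}. Minimal: {H}⁺ = {H}; {C}⁺ = {C} — none reach the full schema.
{B, G, H}⁺: BG→CD adds C, D; CH→AEF adds A, E, F → {A, B, C, D, E, F, G, H}. Minimal: {G, H}⁺ = {G, H}; {B, H}⁺ = {B, H}; {B, G}⁺ = {B, C, D, G} — none reach the full schema.
{E, F, H}⁺: F→B adds B; BE→A adds A; AEF→BDG adds D, G; BG→CD adds C → {A, B, C, D, E, F, G, H}. Minimal: {F, H}⁺ = {B, F, H}; {E, H}⁺ = {E, H}; {E, F}⁺ = {A, B, C, D, E, F, G} — none reach the full schema.
{F, G, H}⁺: F→B adds B; BG→CD adds C, D; CH→AEF adds A, E → {A, B, C, D, E, F, G, H}. Minimal: {G, H}⁺ = {G, H}; {F, H}⁺ = {B, F, H}; {F, G}⁺ = {B, C, D, F, G} — none reach the full schema.
{B, D, E, H}⁺: BE→A adds A; BDE→C adds C; CH→G adds G; CH→AEF adds F → {A, B, C, D, E, F, G, H}. Minimal: {D, E, H}⁺ = {D, E, H}; {B, E, H}⁺ = {A, B, E, H}; {B, D, H}⁺ = {B, D, H}; … — none reach the full schema.
Any other superkey contains one of these as a subset, so there are no further candidate keys.

{C, H}, {B, G, H}, {E, F, H}, {F, G, H}, {B, D, E, H}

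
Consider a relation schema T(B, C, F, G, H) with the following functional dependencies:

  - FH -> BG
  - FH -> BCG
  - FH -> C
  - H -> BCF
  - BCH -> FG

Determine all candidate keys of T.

{H}

Attribute H never appears on the right-hand side of any dependency, so H must belong to every candidate key.
{H}⁺ = {B, C, F, G, H}, which is all of the schema, so {H} is the only candidate key.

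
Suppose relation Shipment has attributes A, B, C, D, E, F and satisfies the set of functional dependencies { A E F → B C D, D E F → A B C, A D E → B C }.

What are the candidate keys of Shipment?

Attributes E, F never appear on any right-hand side, so every candidate key must contain {E, F}.
{E, F}⁺ = {E, F}, which is not all of the schema, so we must add further attributes.
{A, E, F}⁺: AEF→BCD adds B, C, D → {A, B, C, D, E, F}.
{D, E, F}⁺: DEF→ABC adds A, B, C → {A, B, C, D, E, F}.

AEF; DEF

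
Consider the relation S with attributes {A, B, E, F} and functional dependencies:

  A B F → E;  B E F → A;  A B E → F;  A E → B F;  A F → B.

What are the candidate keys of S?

{A, E}⁺: AE→BF adds B, F → {A, B, E, F}. Minimal: {E}⁺ = {E}; {A}⁺ = {A} — none reach the full schema.
{A, F}⁺: AF→B adds B; ABF→E adds E → {A, B, E, F}. Minimal: {F}⁺ = {F}; {A}⁺ = {A} — none reach the full schema.
{B, E, F}⁺: BEF→A adds A → {A, B, E, F}. Minimal: {E, F}⁺ = {E, F}; {B, F}⁺ = {B, F}; {B, E}⁺ = {B, E} — none reach the full schema.

AE, AF, BEF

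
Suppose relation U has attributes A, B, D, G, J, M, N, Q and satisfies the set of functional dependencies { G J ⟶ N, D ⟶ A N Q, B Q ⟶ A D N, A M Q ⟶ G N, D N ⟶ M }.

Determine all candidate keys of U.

{B, D, J}, {B, J, Q}

{B, D, J}⁺: D→ANQ adds A, N, Q; DN→M adds M; AMQ→GN adds G → {A, B, D, G, J, M, N, Q}. Minimal: {D, J}⁺ = {A, D, G, J, M, N, Q}; {B, J}⁺ = {B, J}; {B, D}⁺ = {A, B, D, G, M, N, Q} — none reach the full schema.
{B, J, Q}⁺: BQ→ADN adds A, D, N; DN→M adds M; AMQ→GN adds G → {A, B, D, G, J, M, N, Q}. Minimal: {J, Q}⁺ = {J, Q}; {B, Q}⁺ = {A, B, D, G, M, N, Q}; {B, J}⁺ = {B, J} — none reach the full schema.
Any other superkey contains one of these as a subset, so there are no further candidate keys.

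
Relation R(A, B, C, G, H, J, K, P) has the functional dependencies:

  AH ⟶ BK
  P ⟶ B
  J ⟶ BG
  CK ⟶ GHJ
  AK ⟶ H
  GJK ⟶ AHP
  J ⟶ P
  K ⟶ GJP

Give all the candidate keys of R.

Attribute C never appears on the right-hand side of any dependency, so C must belong to every candidate key.
{C}⁺ = {C}, which is not all of the schema, so we must add further attributes.
{C, K}⁺: CK→GHJ adds G, H, J; GJK→AHP adds A, P; AH→BK adds B → {A, B, C, G, H, J, K, P}.
{A, C, H}⁺: AH→BK adds B, K; CK→GHJ adds G, J; GJK→AHP adds P → {A, B, C, G, H, J, K, P}.

CK, ACH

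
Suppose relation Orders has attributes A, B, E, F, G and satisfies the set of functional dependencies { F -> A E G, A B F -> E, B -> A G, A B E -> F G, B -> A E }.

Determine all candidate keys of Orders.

{B}

Attribute B never appears on the right-hand side of any dependency, so B must belong to every candidate key.
{B}⁺ = {A, B, E, F, G}, which is all of the schema, so {B} is the only candidate key.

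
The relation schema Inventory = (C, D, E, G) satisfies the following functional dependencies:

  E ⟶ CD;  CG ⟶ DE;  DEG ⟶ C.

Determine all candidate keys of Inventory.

{C, G}, {E, G}

{C, G}⁺: CG→DE adds D, E → {C, D, E, G}.
{E, G}⁺: E→CD adds C, D → {C, D, E, G}.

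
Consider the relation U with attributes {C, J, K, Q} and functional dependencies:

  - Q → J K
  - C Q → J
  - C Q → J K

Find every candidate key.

(C, Q)

Attributes C, Q never appear on any right-hand side, so every candidate key must contain {C, Q}.
{C, Q}⁺ = {C, J, K, Q}, which is all of the schema, so {C, Q} is the only candidate key.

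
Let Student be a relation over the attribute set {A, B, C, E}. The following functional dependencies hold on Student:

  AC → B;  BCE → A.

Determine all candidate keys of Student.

{A, C, E}⁺: AC→B adds B → {A, B, C, E}. Minimal: {C, E}⁺ = {C, E}; {A, E}⁺ = {A, E}; {A, C}⁺ = {A, B, C} — none reach the full schema.
{B, C, E}⁺: BCE→A adds A → {A, B, C, E}. Minimal: {C, E}⁺ = {C, E}; {B, E}⁺ = {B, E}; {B, C}⁺ = {B, C} — none reach the full schema.

(A, C, E); (B, C, E)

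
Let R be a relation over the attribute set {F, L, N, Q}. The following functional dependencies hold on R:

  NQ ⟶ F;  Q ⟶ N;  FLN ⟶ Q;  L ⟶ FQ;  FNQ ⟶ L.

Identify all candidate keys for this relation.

{L}⁺: L→FQ adds F, Q; Q→N adds N → {F, L, N, Q}.
{Q}⁺: Q→N adds N; NQ→F adds F; FNQ→L adds L → {F, L, N, Q}.
Any other superkey contains one of these as a subset, so there are no further candidate keys.

{L}; {Q}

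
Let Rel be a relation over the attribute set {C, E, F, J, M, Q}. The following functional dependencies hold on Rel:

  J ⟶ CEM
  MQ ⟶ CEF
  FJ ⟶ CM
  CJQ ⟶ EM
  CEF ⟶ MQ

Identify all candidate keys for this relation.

FJ, JQ

Attribute J never appears on the right-hand side of any dependency, so J must belong to every candidate key.
{J}⁺ = {C, E, J, M}, which is not all of the schema, so we must add further attributes.
{F, J}⁺: J→CEM adds C, E, M; CEF→MQ adds Q → {C, E, F, J, M, Q}. Minimal: {J}⁺ = {C, E, J, M}; {F}⁺ = {F} — none reach the full schema.
{J, Q}⁺: J→CEM adds C, E, M; MQ→CEF adds F → {C, E, F, J, M, Q}. Minimal: {Q}⁺ = {Q}; {J}⁺ = {C, E, J, M} — none reach the full schema.
Any other superkey contains one of these as a subset, so there are no further candidate keys.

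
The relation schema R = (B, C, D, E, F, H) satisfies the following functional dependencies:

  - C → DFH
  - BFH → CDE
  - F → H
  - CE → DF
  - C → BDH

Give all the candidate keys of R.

C, BF

{C}⁺: C→DFH adds D, F, H; C→BDH adds B; BFH→CDE adds E → {B, C, D, E, F, H}.
{B, F}⁺: F→H adds H; BFH→CDE adds C, D, E → {B, C, D, E, F, H}. Minimal: {F}⁺ = {F, H}; {B}⁺ = {B} — none reach the full schema.
Any other superkey contains one of these as a subset, so there are no further candidate keys.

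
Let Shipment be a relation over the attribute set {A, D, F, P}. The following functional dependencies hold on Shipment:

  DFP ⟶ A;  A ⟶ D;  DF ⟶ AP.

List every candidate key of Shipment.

(A, F), (D, F)

Attribute F never appears on the right-hand side of any dependency, so F must belong to every candidate key.
{F}⁺ = {F}, which is not all of the schema, so we must add further attributes.
{A, F}⁺: A→D adds D; DF→AP adds P → {A, D, F, P}. Minimal: {F}⁺ = {F}; {A}⁺ = {A, D} — none reach the full schema.
{D, F}⁺: DF→AP adds A, P → {A, D, F, P}. Minimal: {F}⁺ = {F}; {D}⁺ = {D} — none reach the full schema.
Any other superkey contains one of these as a subset, so there are no further candidate keys.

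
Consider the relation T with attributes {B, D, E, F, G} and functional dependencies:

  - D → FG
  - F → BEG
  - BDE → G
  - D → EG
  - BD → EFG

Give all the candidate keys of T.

{D}

Attribute D never appears on the right-hand side of any dependency, so D must belong to every candidate key.
{D}⁺ = {B, D, E, F, G}, which is all of the schema, so {D} is the only candidate key.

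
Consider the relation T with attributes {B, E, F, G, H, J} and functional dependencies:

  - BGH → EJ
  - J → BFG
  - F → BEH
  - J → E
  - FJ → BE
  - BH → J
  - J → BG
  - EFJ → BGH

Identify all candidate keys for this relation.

{F}⁺: F→BEH adds B, E, H; BH→J adds J; J→BG adds G → {B, E, F, G, H, J}.
{J}⁺: J→BFG adds B, F, G; F→BEH adds E, H → {B, E, F, G, H, J}.
{B, H}⁺: BH→J adds J; J→BG adds G; BGH→EJ adds E; J→BFG adds F → {B, E, F, G, H, J}.
Any other superkey contains one of these as a subset, so there are no further candidate keys.

{F}, {J}, {B, H}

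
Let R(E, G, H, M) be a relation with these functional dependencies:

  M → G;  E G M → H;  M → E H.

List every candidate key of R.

Attribute M never appears on the right-hand side of any dependency, so M must belong to every candidate key.
{M}⁺ = {E, G, H, M}, which is all of the schema, so {M} is the only candidate key.

(M)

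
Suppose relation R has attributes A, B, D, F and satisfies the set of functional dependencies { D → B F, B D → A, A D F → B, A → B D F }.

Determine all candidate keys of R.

{A}, {D}

{A}⁺: A→BDF adds B, D, F → {A, B, D, F}.
{D}⁺: D→BF adds B, F; BD→A adds A → {A, B, D, F}.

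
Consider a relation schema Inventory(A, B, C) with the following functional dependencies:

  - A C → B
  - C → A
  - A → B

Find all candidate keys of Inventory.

Attribute C never appears on the right-hand side of any dependency, so C must belong to every candidate key.
{C}⁺ = {A, B, C}, which is all of the schema, so {C} is the only candidate key.

(C)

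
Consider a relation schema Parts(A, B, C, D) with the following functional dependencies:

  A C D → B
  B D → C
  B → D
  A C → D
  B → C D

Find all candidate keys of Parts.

Attribute A never appears on the right-hand side of any dependency, so A must belong to every candidate key.
{A}⁺ = {A}, which is not all of the schema, so we must add further attributes.
{A, B}⁺: B→D adds D; B→CD adds C → {A, B, C, D}. Minimal: {B}⁺ = {B, C, D}; {A}⁺ = {A} — none reach the full schema.
{A, C}⁺: AC→D adds D; ACD→B adds B → {A, B, C, D}. Minimal: {C}⁺ = {C}; {A}⁺ = {A} — none reach the full schema.

{A, B}, {A, C}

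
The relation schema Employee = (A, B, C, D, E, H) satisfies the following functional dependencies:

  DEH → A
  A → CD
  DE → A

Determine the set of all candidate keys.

(A, B, E, H), (B, D, E, H)

Attributes B, E, H never appear on any right-hand side, so every candidate key must contain {B, E, H}.
{B, E, H}⁺ = {B, E, H}, which is not all of the schema, so we must add further attributes.
{A, B, E, H}⁺: A→CD adds C, D → {A, B, C, D, E, H}.
{B, D, E, H}⁺: DEH→A adds A; A→CD adds C → {A, B, C, D, E, H}.
Any other superkey contains one of these as a subset, so there are no further candidate keys.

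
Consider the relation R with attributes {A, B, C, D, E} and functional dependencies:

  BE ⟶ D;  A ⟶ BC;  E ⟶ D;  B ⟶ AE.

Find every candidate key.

(A); (B)

{A}⁺: A→BC adds B, C; B→AE adds E; BE→D adds D → {A, B, C, D, E}.
{B}⁺: B→AE adds A, E; BE→D adds D; A→BC adds C → {A, B, C, D, E}.
Any other superkey contains one of these as a subset, so there are no further candidate keys.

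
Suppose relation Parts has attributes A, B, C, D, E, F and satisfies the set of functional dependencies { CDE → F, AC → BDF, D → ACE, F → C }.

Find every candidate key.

{D}⁺: D→ACE adds A, C, E; CDE→F adds F; AC→BDF adds B → {A, B, C, D, E, F}.
{A, C}⁺: AC→BDF adds B, D, F; D→ACE adds E → {A, B, C, D, E, F}. Minimal: {C}⁺ = {C}; {A}⁺ = {A} — none reach the full schema.
{A, F}⁺: F→C adds C; AC→BDF adds B, D; D→ACE adds E → {A, B, C, D, E, F}. Minimal: {F}⁺ = {C, F}; {A}⁺ = {A} — none reach the full schema.

(D), (A, C), (A, F)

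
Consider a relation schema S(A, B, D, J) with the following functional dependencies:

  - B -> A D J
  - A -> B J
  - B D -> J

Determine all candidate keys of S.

{A}; {B}

{A}⁺: A→BJ adds B, J; B→ADJ adds D → {A, B, D, J}.
{B}⁺: B→ADJ adds A, D, J → {A, B, D, J}.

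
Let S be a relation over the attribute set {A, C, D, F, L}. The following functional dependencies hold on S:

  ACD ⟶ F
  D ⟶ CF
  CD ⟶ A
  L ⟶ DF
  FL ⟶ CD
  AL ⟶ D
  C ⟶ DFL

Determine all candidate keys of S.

{C}⁺: C→DFL adds D, F, L; CD→A adds A → {A, C, D, F, L}.
{D}⁺: D→CF adds C, F; CD→A adds A; C→DFL adds L → {A, C, D, F, L}.
{L}⁺: L→DF adds D, F; FL→CD adds C; CD→A adds A → {A, C, D, F, L}.
Any other superkey contains one of these as a subset, so there are no further candidate keys.

C, D, L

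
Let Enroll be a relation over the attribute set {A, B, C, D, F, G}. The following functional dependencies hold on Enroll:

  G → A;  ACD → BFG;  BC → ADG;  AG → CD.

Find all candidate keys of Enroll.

{G}⁺: G→A adds A; AG→CD adds C, D; ACD→BFG adds B, F → {A, B, C, D, F, G}.
{B, C}⁺: BC→ADG adds A, D, G; ACD→BFG adds F → {A, B, C, D, F, G}. Minimal: {C}⁺ = {C}; {B}⁺ = {B} — none reach the full schema.
{A, C, D}⁺: ACD→BFG adds B, F, G → {A, B, C, D, F, G}. Minimal: {C, D}⁺ = {C, D}; {A, D}⁺ = {A, D}; {A, C}⁺ = {A, C} — none reach the full schema.
Any other superkey contains one of these as a subset, so there are no further candidate keys.

{G}, {B, C}, {A, C, D}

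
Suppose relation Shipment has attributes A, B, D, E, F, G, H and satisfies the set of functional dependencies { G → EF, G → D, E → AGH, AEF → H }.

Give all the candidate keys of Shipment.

(B, E), (B, G)

Attribute B never appears on the right-hand side of any dependency, so B must belong to every candidate key.
{B}⁺ = {B}, which is not all of the schema, so we must add further attributes.
{B, E}⁺: E→AGH adds A, G, H; G→EF adds F; G→D adds D → {A, B, D, E, F, G, H}. Minimal: {E}⁺ = {A, D, E, F, G, H}; {B}⁺ = {B} — none reach the full schema.
{B, G}⁺: G→EF adds E, F; G→D adds D; E→AGH adds A, H → {A, B, D, E, F, G, H}. Minimal: {G}⁺ = {A, D, E, F, G, H}; {B}⁺ = {B} — none reach the full schema.
Any other superkey contains one of these as a subset, so there are no further candidate keys.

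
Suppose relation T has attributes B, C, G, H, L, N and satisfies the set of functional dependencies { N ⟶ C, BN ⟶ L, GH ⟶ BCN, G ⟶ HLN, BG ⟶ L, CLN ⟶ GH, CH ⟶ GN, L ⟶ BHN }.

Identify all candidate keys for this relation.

G; L; BN; CH; HN

{G}⁺: G→HLN adds H, L, N; L→BHN adds B; N→C adds C → {B, C, G, H, L, N}.
{L}⁺: L→BHN adds B, H, N; N→C adds C; CLN→GH adds G → {B, C, G, H, L, N}.
{B, N}⁺: N→C adds C; BN→L adds L; CLN→GH adds G, H → {B, C, G, H, L, N}. Minimal: {N}⁺ = {C, N}; {B}⁺ = {B} — none reach the full schema.
{C, H}⁺: CH→GN adds G, N; GH→BCN adds B; G→HLN adds L → {B, C, G, H, L, N}. Minimal: {H}⁺ = {H}; {C}⁺ = {C} — none reach the full schema.
{H, N}⁺: N→C adds C; CH→GN adds G; GH→BCN adds B; G→HLN adds L → {B, C, G, H, L, N}. Minimal: {N}⁺ = {C, N}; {H}⁺ = {H} — none reach the full schema.
Any other superkey contains one of these as a subset, so there are no further candidate keys.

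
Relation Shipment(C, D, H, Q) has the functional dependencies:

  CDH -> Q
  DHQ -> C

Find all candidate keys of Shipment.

{C, D, H}, {D, H, Q}

{C, D, H}⁺: CDH→Q adds Q → {C, D, H, Q}.
{D, H, Q}⁺: DHQ→C adds C → {C, D, H, Q}.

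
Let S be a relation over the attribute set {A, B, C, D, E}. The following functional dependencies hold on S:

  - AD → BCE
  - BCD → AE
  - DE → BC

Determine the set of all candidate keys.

{A, D}, {D, E}, {B, C, D}

Attribute D never appears on the right-hand side of any dependency, so D must belong to every candidate key.
{D}⁺ = {D}, which is not all of the schema, so we must add further attributes.
{A, D}⁺: AD→BCE adds B, C, E → {A, B, C, D, E}. Minimal: {D}⁺ = {D}; {A}⁺ = {A} — none reach the full schema.
{D, E}⁺: DE→BC adds B, C; BCD→AE adds A → {A, B, C, D, E}. Minimal: {E}⁺ = {E}; {D}⁺ = {D} — none reach the full schema.
{B, C, D}⁺: BCD→AE adds A, E → {A, B, C, D, E}. Minimal: {C, D}⁺ = {C, D}; {B, D}⁺ = {B, D}; {B, C}⁺ = {B, C} — none reach the full schema.
Any other superkey contains one of these as a subset, so there are no further candidate keys.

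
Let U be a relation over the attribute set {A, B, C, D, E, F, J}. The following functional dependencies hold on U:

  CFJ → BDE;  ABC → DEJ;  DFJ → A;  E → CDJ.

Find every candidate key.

(E, F), (C, F, J), (A, B, C, F)

Attribute F never appears on the right-hand side of any dependency, so F must belong to every candidate key.
{F}⁺ = {F}, which is not all of the schema, so we must add further attributes.
{E, F}⁺: E→CDJ adds C, D, J; CFJ→BDE adds B; DFJ→A adds A → {A, B, C, D, E, F, J}. Minimal: {F}⁺ = {F}; {E}⁺ = {C, D, E, J} — none reach the full schema.
{C, F, J}⁺: CFJ→BDE adds B, D, E; DFJ→A adds A → {A, B, C, D, E, F, J}. Minimal: {F, J}⁺ = {F, J}; {C, J}⁺ = {C, J}; {C, F}⁺ = {C, F} — none reach the full schema.
{A, B, C, F}⁺: ABC→DEJ adds D, E, J → {A, B, C, D, E, F, J}. Minimal: {B, C, F}⁺ = {B, C, F}; {A, C, F}⁺ = {A, C, F}; {A, B, F}⁺ = {A, B, F}; … — none reach the full schema.
Any other superkey contains one of these as a subset, so there are no further candidate keys.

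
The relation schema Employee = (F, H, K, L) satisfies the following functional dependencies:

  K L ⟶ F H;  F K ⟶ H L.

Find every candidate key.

Attribute K never appears on the right-hand side of any dependency, so K must belong to every candidate key.
{K}⁺ = {K}, which is not all of the schema, so we must add further attributes.
{F, K}⁺: FK→HL adds H, L → {F, H, K, L}. Minimal: {K}⁺ = {K}; {F}⁺ = {F} — none reach the full schema.
{K, L}⁺: KL→FH adds F, H → {F, H, K, L}. Minimal: {L}⁺ = {L}; {K}⁺ = {K} — none reach the full schema.
Any other superkey contains one of these as a subset, so there are no further candidate keys.

{F, K}, {K, L}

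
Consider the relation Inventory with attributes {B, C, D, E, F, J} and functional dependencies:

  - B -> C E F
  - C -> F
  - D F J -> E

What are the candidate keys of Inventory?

Attributes B, D, J never appear on any right-hand side, so every candidate key must contain {B, D, J}.
{B, D, J}⁺ = {B, C, D, E, F, J}, which is all of the schema, so {B, D, J} is the only candidate key.

{B, D, J}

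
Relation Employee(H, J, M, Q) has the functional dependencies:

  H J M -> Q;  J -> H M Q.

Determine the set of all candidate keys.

{J}

Attribute J never appears on the right-hand side of any dependency, so J must belong to every candidate key.
{J}⁺ = {H, J, M, Q}, which is all of the schema, so {J} is the only candidate key.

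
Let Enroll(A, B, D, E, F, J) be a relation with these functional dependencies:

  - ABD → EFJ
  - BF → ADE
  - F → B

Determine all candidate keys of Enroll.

{F}⁺: F→B adds B; BF→ADE adds A, D, E; ABD→EFJ adds J → {A, B, D, E, F, J}.
{A, B, D}⁺: ABD→EFJ adds E, F, J → {A, B, D, E, F, J}. Minimal: {B, D}⁺ = {B, D}; {A, D}⁺ = {A, D}; {A, B}⁺ = {A, B} — none reach the full schema.

{F}; {A, B, D}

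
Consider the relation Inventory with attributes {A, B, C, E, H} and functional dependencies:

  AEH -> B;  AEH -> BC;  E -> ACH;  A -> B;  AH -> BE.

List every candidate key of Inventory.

E, AH

{E}⁺: E→ACH adds A, C, H; A→B adds B → {A, B, C, E, H}.
{A, H}⁺: A→B adds B; AH→BE adds E; AEH→BC adds C → {A, B, C, E, H}. Minimal: {H}⁺ = {H}; {A}⁺ = {A, B} — none reach the full schema.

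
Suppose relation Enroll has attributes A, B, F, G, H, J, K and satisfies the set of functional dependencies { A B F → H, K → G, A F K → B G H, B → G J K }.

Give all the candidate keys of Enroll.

ABF; AFK

{A, B, F}⁺: ABF→H adds H; B→GJK adds G, J, K → {A, B, F, G, H, J, K}. Minimal: {B, F}⁺ = {B, F, G, J, K}; {A, F}⁺ = {A, F}; {A, B}⁺ = {A, B, G, J, K} — none reach the full schema.
{A, F, K}⁺: K→G adds G; AFK→BGH adds B, H; B→GJK adds J → {A, B, F, G, H, J, K}. Minimal: {F, K}⁺ = {F, G, K}; {A, K}⁺ = {A, G, K}; {A, F}⁺ = {A, F} — none reach the full schema.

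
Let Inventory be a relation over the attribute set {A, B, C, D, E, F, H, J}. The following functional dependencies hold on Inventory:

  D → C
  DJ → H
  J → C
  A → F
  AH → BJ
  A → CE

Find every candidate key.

{A, D, H}⁺: D→C adds C; A→F adds F; AH→BJ adds B, J; A→CE adds E → {A, B, C, D, E, F, H, J}.
{A, D, J}⁺: D→C adds C; DJ→H adds H; A→F adds F; AH→BJ adds B; A→CE adds E → {A, B, C, D, E, F, H, J}.

(A, D, H), (A, D, J)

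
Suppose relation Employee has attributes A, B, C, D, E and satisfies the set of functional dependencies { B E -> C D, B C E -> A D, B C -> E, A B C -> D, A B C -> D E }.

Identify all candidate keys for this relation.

Attribute B never appears on the right-hand side of any dependency, so B must belong to every candidate key.
{B}⁺ = {B}, which is not all of the schema, so we must add further attributes.
{B, C}⁺: BC→E adds E; BE→CD adds D; BCE→AD adds A → {A, B, C, D, E}. Minimal: {C}⁺ = {C}; {B}⁺ = {B} — none reach the full schema.
{B, E}⁺: BE→CD adds C, D; BCE→AD adds A → {A, B, C, D, E}. Minimal: {E}⁺ = {E}; {B}⁺ = {B} — none reach the full schema.

{B, C}; {B, E}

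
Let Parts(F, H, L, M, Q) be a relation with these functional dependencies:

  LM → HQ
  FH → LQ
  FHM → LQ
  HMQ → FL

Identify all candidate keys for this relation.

{L, M}, {F, H, M}, {H, M, Q}

{L, M}⁺: LM→HQ adds H, Q; HMQ→FL adds F → {F, H, L, M, Q}. Minimal: {M}⁺ = {M}; {L}⁺ = {L} — none reach the full schema.
{F, H, M}⁺: FH→LQ adds L, Q → {F, H, L, M, Q}. Minimal: {H, M}⁺ = {H, M}; {F, M}⁺ = {F, M}; {F, H}⁺ = {F, H, L, Q} — none reach the full schema.
{H, M, Q}⁺: HMQ→FL adds F, L → {F, H, L, M, Q}. Minimal: {M, Q}⁺ = {M, Q}; {H, Q}⁺ = {H, Q}; {H, M}⁺ = {H, M} — none reach the full schema.
Any other superkey contains one of these as a subset, so there are no further candidate keys.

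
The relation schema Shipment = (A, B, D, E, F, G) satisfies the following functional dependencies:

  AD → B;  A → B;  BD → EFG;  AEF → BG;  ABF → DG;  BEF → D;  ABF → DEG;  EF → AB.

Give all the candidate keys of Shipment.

{A, D}⁺: AD→B adds B; BD→EFG adds E, F, G → {A, B, D, E, F, G}. Minimal: {D}⁺ = {D}; {A}⁺ = {A, B} — none reach the full schema.
{A, F}⁺: A→B adds B; ABF→DG adds D, G; ABF→DEG adds E → {A, B, D, E, F, G}. Minimal: {F}⁺ = {F}; {A}⁺ = {A, B} — none reach the full schema.
{B, D}⁺: BD→EFG adds E, F, G; EF→AB adds A → {A, B, D, E, F, G}. Minimal: {D}⁺ = {D}; {B}⁺ = {B} — none reach the full schema.
{E, F}⁺: EF→AB adds A, B; AEF→BG adds G; ABF→DG adds D → {A, B, D, E, F, G}. Minimal: {F}⁺ = {F}; {E}⁺ = {E} — none reach the full schema.

{A, D}, {A, F}, {B, D}, {E, F}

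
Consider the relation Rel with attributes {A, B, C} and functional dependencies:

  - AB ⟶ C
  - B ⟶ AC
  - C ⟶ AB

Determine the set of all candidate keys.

{B}⁺: B→AC adds A, C → {A, B, C}.
{C}⁺: C→AB adds A, B → {A, B, C}.

(B), (C)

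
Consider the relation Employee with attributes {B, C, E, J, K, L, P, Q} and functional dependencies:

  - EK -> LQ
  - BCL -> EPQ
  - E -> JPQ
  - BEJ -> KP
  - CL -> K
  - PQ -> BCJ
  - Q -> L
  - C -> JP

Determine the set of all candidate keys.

{E}; {C, Q}; {P, Q}; {B, C, L}

{E}⁺: E→JPQ adds J, P, Q; PQ→BCJ adds B, C; Q→L adds L; BEJ→KP adds K → {B, C, E, J, K, L, P, Q}.
{C, Q}⁺: Q→L adds L; C→JP adds J, P; CL→K adds K; PQ→BCJ adds B; BCL→EPQ adds E → {B, C, E, J, K, L, P, Q}. Minimal: {Q}⁺ = {L, Q}; {C}⁺ = {C, J, P} — none reach the full schema.
{P, Q}⁺: PQ→BCJ adds B, C, J; Q→L adds L; BCL→EPQ adds E; BEJ→KP adds K → {B, C, E, J, K, L, P, Q}. Minimal: {Q}⁺ = {L, Q}; {P}⁺ = {P} — none reach the full schema.
{B, C, L}⁺: BCL→EPQ adds E, P, Q; E→JPQ adds J; BEJ→KP adds K → {B, C, E, J, K, L, P, Q}. Minimal: {C, L}⁺ = {C, J, K, L, P}; {B, L}⁺ = {B, L}; {B, C}⁺ = {B, C, J, P} — none reach the full schema.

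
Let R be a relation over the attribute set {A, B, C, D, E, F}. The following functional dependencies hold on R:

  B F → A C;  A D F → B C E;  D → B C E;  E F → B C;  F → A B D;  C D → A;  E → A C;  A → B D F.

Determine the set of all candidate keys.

{A}⁺: A→BDF adds B, D, F; BF→AC adds C; ADF→BCE adds E → {A, B, C, D, E, F}.
{D}⁺: D→BCE adds B, C, E; CD→A adds A; A→BDF adds F → {A, B, C, D, E, F}.
{E}⁺: E→AC adds A, C; A→BDF adds B, D, F → {A, B, C, D, E, F}.
{F}⁺: F→ABD adds A, B, D; BF→AC adds C; ADF→BCE adds E → {A, B, C, D, E, F}.

{A}; {D}; {E}; {F}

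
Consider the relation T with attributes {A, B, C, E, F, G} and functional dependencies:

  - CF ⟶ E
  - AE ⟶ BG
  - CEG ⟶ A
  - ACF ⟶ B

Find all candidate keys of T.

Attributes C, F never appear on any right-hand side, so every candidate key must contain {C, F}.
{C, F}⁺ = {C, E, F}, which is not all of the schema, so we must add further attributes.
{A, C, F}⁺: CF→E adds E; AE→BG adds B, G → {A, B, C, E, F, G}.
{C, F, G}⁺: CF→E adds E; CEG→A adds A; ACF→B adds B → {A, B, C, E, F, G}.
Any other superkey contains one of these as a subset, so there are no further candidate keys.

ACF, CFG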